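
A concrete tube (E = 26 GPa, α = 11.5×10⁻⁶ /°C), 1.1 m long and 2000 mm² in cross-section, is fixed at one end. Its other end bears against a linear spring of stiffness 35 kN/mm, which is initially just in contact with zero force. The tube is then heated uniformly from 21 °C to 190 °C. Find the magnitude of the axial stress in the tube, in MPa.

σ ≈ 21.5 MPa (compressive)

The unrestrained thermal change is αΔT L = 11.5×10⁻⁶ × 169 × 1100 = 2.138 mm.
With a force P in the spring, the elastic change of the tube is PL/(AE) and that of the spring is P/k; compatibility requires their sum to equal δ_free.
So P = δ_free / [L/(AE) + 1/k] = 2.138 / [ 1100/(2000×26×10³) + 1/(35×10³) ].
P = 2.138 / 4.973×10⁻⁵ = 42990 N.
σ = P/A = 42990/2000 = 21.5 MPa.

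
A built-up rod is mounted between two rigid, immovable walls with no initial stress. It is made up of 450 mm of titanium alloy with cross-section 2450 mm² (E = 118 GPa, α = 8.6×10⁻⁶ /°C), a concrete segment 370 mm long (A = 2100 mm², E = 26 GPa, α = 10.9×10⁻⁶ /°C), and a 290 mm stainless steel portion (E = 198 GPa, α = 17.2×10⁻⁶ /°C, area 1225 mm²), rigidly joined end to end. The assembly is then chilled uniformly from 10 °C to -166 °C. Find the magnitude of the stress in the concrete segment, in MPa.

σ ≈ 113 MPa (tensile)

If the supports were absent, the total length change would be Σ αᵢΔT Lᵢ = 8.6×10⁻⁶×176×450 + 10.9×10⁻⁶×176×370 + 17.2×10⁻⁶×176×290 = 2.269 mm.
The walls prevent any net length change, so an axial force P (same in every segment) develops. Compatibility: P · Σ Lᵢ/(AᵢEᵢ) = δ_free.
The series flexibility is Σ Lᵢ/(AᵢEᵢ) = 450/(2450×118×10³) + 370/(2100×26×10³) + 290/(1225×198×10³) = 9.529×10⁻⁶ mm/N.
So P = 2.269 / 9.529×10⁻⁶ = 238.1 kN, tensile.
σ_{concrete} = P / A = 238100 / 2100 = 113.4 MPa.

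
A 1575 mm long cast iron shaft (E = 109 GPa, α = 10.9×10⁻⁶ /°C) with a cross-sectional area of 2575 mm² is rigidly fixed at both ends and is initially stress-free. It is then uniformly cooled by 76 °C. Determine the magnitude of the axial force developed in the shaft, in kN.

P ≈ 233 kN (tensile)

With zero net strain, σ = E·αΔT = 109 GPa × 10.9×10⁻⁶ × 76 = 90.3 MPa.
Axial force P = σA = 90.3 × 2575 = 232500 N = 232.5 kN, tensile.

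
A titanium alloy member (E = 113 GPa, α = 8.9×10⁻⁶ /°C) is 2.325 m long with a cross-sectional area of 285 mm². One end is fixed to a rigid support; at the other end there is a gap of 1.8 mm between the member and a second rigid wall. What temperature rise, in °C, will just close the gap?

Contact occurs when the free expansion equals the gap: αΔT L = 1.8 mm.
So ΔT = g/(αL) = 1.8/(8.9×10⁻⁶ × 2325) = 86.99 °C.

ΔT ≈ 87 °C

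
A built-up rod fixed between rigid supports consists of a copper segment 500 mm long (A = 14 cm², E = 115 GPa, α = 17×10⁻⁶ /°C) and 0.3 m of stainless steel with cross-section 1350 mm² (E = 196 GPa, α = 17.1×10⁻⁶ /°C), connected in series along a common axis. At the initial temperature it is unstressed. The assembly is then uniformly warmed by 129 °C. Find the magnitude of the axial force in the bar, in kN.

P ≈ 415 kN (compressive)

With the walls removed the bar would change length by δ_free = Σ αᵢΔT Lᵢ = 17×10⁻⁶×129×500 + 17.1×10⁻⁶×129×300 = 1.758 mm.
Since the ends are fixed, an axial force P builds up, equal in every segment, with P · Σ Lᵢ/(AᵢEᵢ) = δ_free.
The series flexibility is Σ Lᵢ/(AᵢEᵢ) = 500/(1400×115×10³) + 300/(1350×196×10³) = 4.239×10⁻⁶ mm/N.
So P = 1.758 / 4.239×10⁻⁶ = 414.7 kN, compressive.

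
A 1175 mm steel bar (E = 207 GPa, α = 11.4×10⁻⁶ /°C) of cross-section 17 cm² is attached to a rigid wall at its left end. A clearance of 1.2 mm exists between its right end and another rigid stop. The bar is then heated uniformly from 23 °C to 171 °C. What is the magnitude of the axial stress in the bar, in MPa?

If the wall were absent the bar would grow by αΔT L = 11.4×10⁻⁶ × 148 × 1175 = 1.982 mm.
This exceeds the 1.2 mm gap, so the wall pushes back. The portion of expansion that must be recovered elastically is δ_free − gap = 1.982 − 1.2 = 0.7825 mm.
So σ = E(δ_free − g)/L = 207×10³ × 0.7825/1175 = 137.8 MPa.

σ ≈ 138 MPa (compressive)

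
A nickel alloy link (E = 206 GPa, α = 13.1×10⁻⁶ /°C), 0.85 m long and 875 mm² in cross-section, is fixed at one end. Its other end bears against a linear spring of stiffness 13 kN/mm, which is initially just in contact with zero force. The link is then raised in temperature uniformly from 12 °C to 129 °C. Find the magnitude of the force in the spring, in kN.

The unrestrained thermal change is αΔT L = 13.1×10⁻⁶ × 117 × 850 = 1.303 mm.
Let P be the compressive force at the spring. The link shortens elastically by PL/(AE) and the spring compresses by P/k; together these equal δ_free.
P [ L/(AE) + 1/k ] = δ_free → P [ 850/(875×206×10³) + 1/(13×10³) ] = 1.303.
P = 1.303 / 8.164×10⁻⁵ = 15960 N.

P ≈ 16 kN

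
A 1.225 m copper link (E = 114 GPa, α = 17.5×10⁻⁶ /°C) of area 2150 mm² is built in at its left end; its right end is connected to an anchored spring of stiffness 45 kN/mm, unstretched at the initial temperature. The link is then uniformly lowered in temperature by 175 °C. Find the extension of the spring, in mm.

Free thermal contraction: δ_free = αΔT L = 17.5×10⁻⁶ × 175 × 1225 = 3.752 mm.
Let P be the tensile force in the spring. The link extends elastically by PL/(AE) and the spring stretches by P/k; together these equal δ_free.
P [ L/(AE) + 1/k ] = δ_free → P [ 1225/(2150×114×10³) + 1/(45×10³) ] = 3.752.
P = 3.752 / 2.722×10⁻⁵ = 137800 N.
Spring extension = P/k = 137800/(45×10³) = 3.063 mm.

δ ≈ 3.06 mm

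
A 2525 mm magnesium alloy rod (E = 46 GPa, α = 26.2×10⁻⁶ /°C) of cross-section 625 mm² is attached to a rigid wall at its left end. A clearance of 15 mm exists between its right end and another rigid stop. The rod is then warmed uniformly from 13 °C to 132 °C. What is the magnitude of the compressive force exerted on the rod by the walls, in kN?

P ≈ 0 kN

Unrestrained expansion: δ_free = αΔT L = 26.2×10⁻⁶ × 119 × 2525 = 7.872 mm.
Since δ_free = 7.87 mm is less than the 15 mm gap, the rod never touches the wall. No axial force develops.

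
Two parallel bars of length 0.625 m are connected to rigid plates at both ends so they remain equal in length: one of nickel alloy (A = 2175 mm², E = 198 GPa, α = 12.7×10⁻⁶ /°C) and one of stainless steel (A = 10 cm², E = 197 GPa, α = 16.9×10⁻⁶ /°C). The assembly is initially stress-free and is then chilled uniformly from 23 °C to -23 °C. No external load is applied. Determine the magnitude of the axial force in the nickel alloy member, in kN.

Both members must finish at the same length. With the larger α, the stainless steel tends to over-contract; the plates restrain it, putting the stainless steel in tension and the nickel alloy in compression. With no external load the two internal forces are equal and opposite, magnitude P.
Setting the final lengths equal and cancelling L: (α₁ − α₂)ΔT = P/(A₁E₁) + P/(A₂E₂).
|α₁ − α₂|·ΔT = 4.2×10⁻⁶ × 46 = 0.0001932.
1/(A₁E₁) + 1/(A₂E₂) = 1/(2175×198×10³) + 1/(1000×197×10³) = 7.398×10⁻⁹ N⁻¹.
So P = 0.0001932 / 7.398×10⁻⁹ = 26.11 kN.

P ≈ 26.1 kN (compressive in the nickel alloy)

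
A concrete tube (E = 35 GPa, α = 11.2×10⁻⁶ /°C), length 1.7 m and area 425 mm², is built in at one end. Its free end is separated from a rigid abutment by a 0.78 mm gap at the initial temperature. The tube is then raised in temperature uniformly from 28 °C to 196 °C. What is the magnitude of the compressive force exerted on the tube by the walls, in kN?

P ≈ 21.2 kN

Free thermal elongation = αΔT L = 11.2×10⁻⁶ × 168 × 1700 = 3.199 mm.
This exceeds the 0.78 mm gap, so the wall pushes back. The portion of expansion that must be recovered elastically is δ_free − gap = 3.199 − 0.78 = 2.419 mm.
So σ = E(δ_free − g)/L = 35×10³ × 2.419/1700 = 49.8 MPa.
P = σA = 49.8 × 425 = 21.16 kN.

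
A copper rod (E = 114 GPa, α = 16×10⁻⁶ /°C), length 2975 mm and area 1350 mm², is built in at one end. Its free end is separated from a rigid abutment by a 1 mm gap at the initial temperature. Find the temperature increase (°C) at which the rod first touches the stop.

Contact occurs when the free expansion equals the gap: αΔT L = 1 mm.
So ΔT = g/(αL) = 1/(16×10⁻⁶ × 2975) = 21.01 °C.

ΔT ≈ 21 °C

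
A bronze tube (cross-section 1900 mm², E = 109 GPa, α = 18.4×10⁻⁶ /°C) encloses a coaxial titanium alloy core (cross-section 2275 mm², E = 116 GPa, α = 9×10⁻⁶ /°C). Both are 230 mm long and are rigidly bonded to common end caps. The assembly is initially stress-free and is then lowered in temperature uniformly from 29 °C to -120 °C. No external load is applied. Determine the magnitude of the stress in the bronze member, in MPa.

Equilibrium of a rigid end plate with no external load gives equal and opposite internal forces ±P in the two members. Since α_{bronze} > α_{titanium alloy}, cooling drives the bronze into tension and the titanium alloy into compression.
Equating the net (thermal + elastic) strains gives |α₁ − α₂|·ΔT = P·[1/(A₁E₁) + 1/(A₂E₂)].
|α₁ − α₂|·ΔT = 9.4×10⁻⁶ × 149 = 0.001401.
1/(A₁E₁) + 1/(A₂E₂) = 1/(1900×109×10³) + 1/(2275×116×10³) = 8.618×10⁻⁹ N⁻¹.
P = 0.001401 / 8.618×10⁻⁹ = 162500 N = 162.5 kN.
σ_{bronze} = P/A₁ = 162500/1900 = 85.54 MPa, tensile.

σ ≈ 85.5 MPa (tensile)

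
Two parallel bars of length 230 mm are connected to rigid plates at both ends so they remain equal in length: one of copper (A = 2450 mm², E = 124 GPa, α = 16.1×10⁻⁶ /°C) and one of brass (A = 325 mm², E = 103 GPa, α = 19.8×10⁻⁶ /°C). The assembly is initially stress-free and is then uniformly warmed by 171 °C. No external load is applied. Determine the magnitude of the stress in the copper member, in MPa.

σ ≈ 7.79 MPa (tensile)

Equilibrium of a rigid end plate with no external load gives equal and opposite internal forces ±P in the two members. Since α_{brass} > α_{copper}, heating drives the brass into compression and the copper into tension.
Equating the net (thermal + elastic) strains gives |α₁ − α₂|·ΔT = P·[1/(A₁E₁) + 1/(A₂E₂)].
|α₁ − α₂|·ΔT = 3.7×10⁻⁶ × 171 = 0.0006327.
1/(A₁E₁) + 1/(A₂E₂) = 1/(2450×124×10³) + 1/(325×103×10³) = 3.316×10⁻⁸ N⁻¹.
So P = 0.0006327 / 3.316×10⁻⁸ = 19.08 kN.
σ_{copper} = P/A₁ = 19080/2450 = 7.787 MPa, tensile.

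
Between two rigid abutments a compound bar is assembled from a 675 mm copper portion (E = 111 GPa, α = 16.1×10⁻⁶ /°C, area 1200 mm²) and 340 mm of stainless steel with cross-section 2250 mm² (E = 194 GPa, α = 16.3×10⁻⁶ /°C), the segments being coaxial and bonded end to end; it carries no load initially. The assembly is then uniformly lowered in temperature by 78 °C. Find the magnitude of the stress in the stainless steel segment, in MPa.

Free thermal contraction of the whole bar: Σ αᵢΔT Lᵢ = 16.1×10⁻⁶×78×675 + 16.3×10⁻⁶×78×340 = 1.28 mm.
The walls prevent any net length change, so an axial force P (same in every segment) develops. Compatibility: P · Σ Lᵢ/(AᵢEᵢ) = δ_free.
Σ Lᵢ/(AᵢEᵢ) = 675/(1200×111×10³) + 340/(2250×194×10³) = 5.846×10⁻⁶ mm/N.
So P = 1.28 / 5.846×10⁻⁶ = 218.9 kN, tensile.
σ_{stainless steel} = P / A = 218900 / 2250 = 97.3 MPa.

σ ≈ 97.3 MPa (tensile)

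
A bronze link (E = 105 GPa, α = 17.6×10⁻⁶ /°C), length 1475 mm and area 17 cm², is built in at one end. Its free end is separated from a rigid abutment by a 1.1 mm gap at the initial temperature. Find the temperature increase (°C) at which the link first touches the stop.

ΔT ≈ 42.4 °C

The gap closes when αΔT L = 1.1 mm, since the link is still unstressed at that instant.
So ΔT = g/(αL) = 1.1/(17.6×10⁻⁶ × 1475) = 42.37 °C.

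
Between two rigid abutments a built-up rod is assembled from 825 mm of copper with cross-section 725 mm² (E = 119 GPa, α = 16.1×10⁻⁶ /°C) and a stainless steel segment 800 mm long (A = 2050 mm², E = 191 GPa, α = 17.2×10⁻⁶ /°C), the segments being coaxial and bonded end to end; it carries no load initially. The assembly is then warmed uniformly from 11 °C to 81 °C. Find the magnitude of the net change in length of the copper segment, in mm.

With the walls removed the bar would change length by δ_free = Σ αᵢΔT Lᵢ = 16.1×10⁻⁶×70×825 + 17.2×10⁻⁶×70×800 = 1.893 mm.
The walls prevent any net length change, so an axial force P (same in every segment) develops. Compatibility: P · Σ Lᵢ/(AᵢEᵢ) = δ_free.
The series flexibility is Σ Lᵢ/(AᵢEᵢ) = 825/(725×119×10³) + 800/(2050×191×10³) = 1.161×10⁻⁵ mm/N.
Hence P = δ_free / Σ(L/AE) = 1.893/1.161×10⁻⁵ = 163.1 kN (compressive).
For the copper segment, free thermal change = 16.1×10⁻⁶×70×825 = 0.9298 mm and elastic change from P = 163100×825/(725×119×10³) = 1.56 mm; these oppose, so the net change is 0.63 mm (segment shortens).

|ΔL| ≈ 0.63 mm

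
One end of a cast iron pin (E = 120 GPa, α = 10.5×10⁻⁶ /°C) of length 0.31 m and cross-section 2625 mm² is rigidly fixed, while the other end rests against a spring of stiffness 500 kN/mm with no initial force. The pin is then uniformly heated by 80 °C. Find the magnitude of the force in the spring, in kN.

P ≈ 87.3 kN

Free thermal expansion: δ_free = αΔT L = 10.5×10⁻⁶ × 80 × 310 = 0.2604 mm.
With a force P in the spring, the elastic change of the pin is PL/(AE) and that of the spring is P/k; compatibility requires their sum to equal δ_free.
P [ L/(AE) + 1/k ] = δ_free → P [ 310/(2625×120×10³) + 1/(500×10³) ] = 0.2604.
P = 0.2604 / 2.984×10⁻⁶ = 87260 N.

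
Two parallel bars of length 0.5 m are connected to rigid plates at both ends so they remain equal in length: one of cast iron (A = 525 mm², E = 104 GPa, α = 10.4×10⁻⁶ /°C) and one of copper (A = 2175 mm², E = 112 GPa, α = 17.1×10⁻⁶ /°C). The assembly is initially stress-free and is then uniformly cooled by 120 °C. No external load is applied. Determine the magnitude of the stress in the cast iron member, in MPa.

Equilibrium of a rigid end plate with no external load gives equal and opposite internal forces ±P in the two members. Since α_{copper} > α_{cast iron}, cooling drives the copper into tension and the cast iron into compression.
Setting the final lengths equal and cancelling L: (α₁ − α₂)ΔT = P/(A₁E₁) + P/(A₂E₂).
|α₁ − α₂|·ΔT = 6.7×10⁻⁶ × 120 = 0.000804.
1/(A₁E₁) + 1/(A₂E₂) = 1/(525×104×10³) + 1/(2175×112×10³) = 2.242×10⁻⁸ N⁻¹.
P = 0.000804 / 2.242×10⁻⁸ = 35860 N = 35.86 kN.
σ_{cast iron} = P/A₁ = 35860/525 = 68.31 MPa, compressive.

σ ≈ 68.3 MPa (compressive)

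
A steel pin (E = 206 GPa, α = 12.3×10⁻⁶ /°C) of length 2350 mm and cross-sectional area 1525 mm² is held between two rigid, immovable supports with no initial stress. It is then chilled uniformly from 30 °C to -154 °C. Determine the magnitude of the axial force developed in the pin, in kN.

P ≈ 711 kN (tensile)

The ends cannot move, so σ = EαΔT = 206×10³ × 12.3×10⁻⁶ × 184 = 466.2 MPa.
P = AEαΔT = 1525 × 206×10³ × 12.3×10⁻⁶ × 184 = 711 kN (tensile).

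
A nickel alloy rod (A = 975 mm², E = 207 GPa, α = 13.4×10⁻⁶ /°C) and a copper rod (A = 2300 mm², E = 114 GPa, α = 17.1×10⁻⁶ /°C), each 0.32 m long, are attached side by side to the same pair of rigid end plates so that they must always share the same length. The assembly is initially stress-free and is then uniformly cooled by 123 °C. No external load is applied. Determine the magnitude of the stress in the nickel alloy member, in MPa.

Both members must finish at the same length. With the larger α, the copper tends to over-contract; the plates restrain it, putting the copper in tension and the nickel alloy in compression. With no external load the two internal forces are equal and opposite, magnitude P.
Compatibility of the two members (thermal + elastic change equal): (α₁ − α₂)ΔT = P·[1/(A₁E₁) + 1/(A₂E₂)].
|α₁ − α₂|·ΔT = 3.7×10⁻⁶ × 123 = 0.0004551.
1/(A₁E₁) + 1/(A₂E₂) = 1/(975×207×10³) + 1/(2300×114×10³) = 8.769×10⁻⁹ N⁻¹.
P = 0.0004551 / 8.769×10⁻⁹ = 51900 N = 51.9 kN.
σ_{nickel alloy} = P/A₁ = 51900/975 = 53.23 MPa, compressive.

σ ≈ 53.2 MPa (compressive)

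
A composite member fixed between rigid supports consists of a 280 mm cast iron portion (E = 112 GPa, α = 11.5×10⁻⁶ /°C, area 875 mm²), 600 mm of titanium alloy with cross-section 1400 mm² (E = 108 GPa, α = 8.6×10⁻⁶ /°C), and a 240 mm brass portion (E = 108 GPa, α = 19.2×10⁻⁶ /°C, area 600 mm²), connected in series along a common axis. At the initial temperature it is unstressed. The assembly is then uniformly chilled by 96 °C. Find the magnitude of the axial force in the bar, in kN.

P ≈ 118 kN (tensile)

With the walls removed the bar would change length by δ_free = Σ αᵢΔT Lᵢ = 11.5×10⁻⁶×96×280 + 8.6×10⁻⁶×96×600 + 19.2×10⁻⁶×96×240 = 1.247 mm.
The rigid supports impose zero overall length change; the single axial force P common to all segments must satisfy P Σ Lᵢ/(AᵢEᵢ) = δ_free.
Σ Lᵢ/(AᵢEᵢ) = 280/(875×112×10³) + 600/(1400×108×10³) + 240/(600×108×10³) = 1.053×10⁻⁵ mm/N.
Hence P = δ_free / Σ(L/AE) = 1.247/1.053×10⁻⁵ = 118.4 kN (tensile).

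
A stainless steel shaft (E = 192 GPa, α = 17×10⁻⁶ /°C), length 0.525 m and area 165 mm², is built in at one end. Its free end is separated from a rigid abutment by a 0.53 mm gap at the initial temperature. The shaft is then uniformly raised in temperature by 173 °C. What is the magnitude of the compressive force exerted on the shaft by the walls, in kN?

P ≈ 61.2 kN

Free thermal elongation = αΔT L = 17×10⁻⁶ × 173 × 525 = 1.544 mm.
This exceeds the 0.53 mm gap, so the wall pushes back. The portion of expansion that must be recovered elastically is δ_free − gap = 1.544 − 0.53 = 1.014 mm.
Compatibility: PL/(AE) = 1.014 mm, so σ = P/A = E × (1.014/525) = 370.8 MPa.
Force on the wall = σA = 370.8 × 165 mm² = 61.19 kN.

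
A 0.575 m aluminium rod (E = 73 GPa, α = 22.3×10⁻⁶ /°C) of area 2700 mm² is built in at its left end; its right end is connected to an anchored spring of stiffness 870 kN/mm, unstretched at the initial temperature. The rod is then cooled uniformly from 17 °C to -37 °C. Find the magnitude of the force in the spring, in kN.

Free thermal contraction: δ_free = αΔT L = 22.3×10⁻⁶ × 54 × 575 = 0.6924 mm.
Let P be the tensile force in the spring. The rod extends elastically by PL/(AE) and the spring stretches by P/k; together these equal δ_free.
So P = δ_free / [L/(AE) + 1/k] = 0.6924 / [ 575/(2700×73×10³) + 1/(870×10³) ].
P = 0.6924 / 4.067×10⁻⁶ = 170300 N.

P ≈ 170 kN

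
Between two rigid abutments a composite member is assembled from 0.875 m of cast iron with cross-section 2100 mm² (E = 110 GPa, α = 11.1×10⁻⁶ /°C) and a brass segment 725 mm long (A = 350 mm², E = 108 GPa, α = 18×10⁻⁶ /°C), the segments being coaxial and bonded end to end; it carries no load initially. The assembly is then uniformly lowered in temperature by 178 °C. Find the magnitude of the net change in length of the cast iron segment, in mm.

Free thermal contraction of the whole bar: Σ αᵢΔT Lᵢ = 11.1×10⁻⁶×178×875 + 18×10⁻⁶×178×725 = 4.052 mm.
Since the ends are fixed, an axial force P builds up, equal in every segment, with P · Σ Lᵢ/(AᵢEᵢ) = δ_free.
Σ Lᵢ/(AᵢEᵢ) = 875/(2100×110×10³) + 725/(350×108×10³) = 2.297×10⁻⁵ mm/N.
So P = 4.052 / 2.297×10⁻⁵ = 176.4 kN, tensile.
For the cast iron segment, free thermal change = 11.1×10⁻⁶×178×875 = 1.729 mm and elastic change from P = 176400×875/(2100×110×10³) = 0.6682 mm; these oppose, so the net change is 1.06 mm (segment shortens).

|ΔL| ≈ 1.06 mm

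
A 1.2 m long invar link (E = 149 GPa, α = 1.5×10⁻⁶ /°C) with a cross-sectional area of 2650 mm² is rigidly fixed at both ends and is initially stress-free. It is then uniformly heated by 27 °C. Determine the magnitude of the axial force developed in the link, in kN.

The ends cannot move, so σ = EαΔT = 149×10³ × 1.5×10⁻⁶ × 27 = 6.034 MPa.
P = AEαΔT = 2650 × 149×10³ × 1.5×10⁻⁶ × 27 = 15.99 kN (compressive).

P ≈ 16 kN (compressive)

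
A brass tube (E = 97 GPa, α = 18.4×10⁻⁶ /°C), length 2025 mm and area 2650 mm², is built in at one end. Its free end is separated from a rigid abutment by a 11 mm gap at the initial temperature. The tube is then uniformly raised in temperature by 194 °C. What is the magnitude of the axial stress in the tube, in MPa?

Unrestrained expansion: δ_free = αΔT L = 18.4×10⁻⁶ × 194 × 2025 = 7.228 mm.
This is smaller than the 11 mm clearance, so the tube expands freely without reaching the stop — the stress is zero.

σ ≈ 0 MPa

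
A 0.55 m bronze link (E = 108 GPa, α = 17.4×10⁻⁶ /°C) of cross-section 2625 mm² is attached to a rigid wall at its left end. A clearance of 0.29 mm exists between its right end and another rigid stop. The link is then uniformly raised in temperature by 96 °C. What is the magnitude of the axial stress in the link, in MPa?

Unrestrained expansion: δ_free = αΔT L = 17.4×10⁻⁶ × 96 × 550 = 0.9187 mm.
The gap closes (δ_free > 0.29 mm) and the wall then resists a further 0.9187 − 0.29 = 0.6287 mm of expansion.
Compatibility: PL/(AE) = 0.6287 mm, so σ = P/A = E × (0.6287/550) = 123.5 MPa.

σ ≈ 123 MPa (compressive)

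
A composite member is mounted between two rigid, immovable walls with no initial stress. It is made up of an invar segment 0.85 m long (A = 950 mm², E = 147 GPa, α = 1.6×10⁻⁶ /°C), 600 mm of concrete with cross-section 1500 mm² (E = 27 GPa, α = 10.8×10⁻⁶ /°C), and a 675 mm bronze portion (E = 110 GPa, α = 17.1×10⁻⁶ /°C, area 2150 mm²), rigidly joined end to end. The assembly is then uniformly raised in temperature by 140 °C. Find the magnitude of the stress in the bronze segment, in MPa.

With the walls removed the bar would change length by δ_free = Σ αᵢΔT Lᵢ = 1.6×10⁻⁶×140×850 + 10.8×10⁻⁶×140×600 + 17.1×10⁻⁶×140×675 = 2.714 mm.
Since the ends are fixed, an axial force P builds up, equal in every segment, with P · Σ Lᵢ/(AᵢEᵢ) = δ_free.
Σ Lᵢ/(AᵢEᵢ) = 850/(950×147×10³) + 600/(1500×27×10³) + 675/(2150×110×10³) = 2.376×10⁻⁵ mm/N.
So P = 2.714 / 2.376×10⁻⁵ = 114.2 kN, compressive.
σ_{bronze} = P / A = 114200 / 2150 = 53.13 MPa.

σ ≈ 53.1 MPa (compressive)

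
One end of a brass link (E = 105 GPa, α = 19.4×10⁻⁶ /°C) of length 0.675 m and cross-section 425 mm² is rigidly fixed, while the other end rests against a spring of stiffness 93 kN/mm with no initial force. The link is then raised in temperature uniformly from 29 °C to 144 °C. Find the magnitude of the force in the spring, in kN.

P ≈ 58.2 kN

The unrestrained thermal change is αΔT L = 19.4×10⁻⁶ × 115 × 675 = 1.506 mm.
Let P be the compressive force at the spring. The link shortens elastically by PL/(AE) and the spring compresses by P/k; together these equal δ_free.
P [ L/(AE) + 1/k ] = δ_free → P [ 675/(425×105×10³) + 1/(93×10³) ] = 1.506.
P = 1.506 / 2.588×10⁻⁵ = 58190 N.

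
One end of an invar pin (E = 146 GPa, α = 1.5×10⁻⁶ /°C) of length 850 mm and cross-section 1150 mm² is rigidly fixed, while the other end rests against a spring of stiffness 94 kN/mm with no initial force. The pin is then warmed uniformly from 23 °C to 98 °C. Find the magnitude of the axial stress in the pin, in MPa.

σ ≈ 5.3 MPa (compressive)

If the spring were absent the pin would lengthen by αΔT L = 1.5×10⁻⁶ × 75 × 850 = 0.09563 mm.
Let P be the compressive force at the spring. The pin shortens elastically by PL/(AE) and the spring compresses by P/k; together these equal δ_free.
So P = δ_free / [L/(AE) + 1/k] = 0.09563 / [ 850/(1150×146×10³) + 1/(94×10³) ].
P = 0.09563 / 1.57×10⁻⁵ = 6090 N.
σ = P/A = 6090/1150 = 5.296 MPa.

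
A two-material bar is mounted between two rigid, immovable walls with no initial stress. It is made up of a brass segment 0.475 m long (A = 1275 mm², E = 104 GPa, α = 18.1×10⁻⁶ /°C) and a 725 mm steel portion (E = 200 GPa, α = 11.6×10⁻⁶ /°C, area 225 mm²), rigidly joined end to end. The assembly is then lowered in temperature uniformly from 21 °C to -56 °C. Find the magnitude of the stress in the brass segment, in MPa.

σ ≈ 52.2 MPa (tensile)

With the walls removed the bar would change length by δ_free = Σ αᵢΔT Lᵢ = 18.1×10⁻⁶×77×475 + 11.6×10⁻⁶×77×725 = 1.31 mm.
The rigid supports impose zero overall length change; the single axial force P common to all segments must satisfy P Σ Lᵢ/(AᵢEᵢ) = δ_free.
The series flexibility is Σ Lᵢ/(AᵢEᵢ) = 475/(1275×104×10³) + 725/(225×200×10³) = 1.969×10⁻⁵ mm/N.
Hence P = δ_free / Σ(L/AE) = 1.31/1.969×10⁻⁵ = 66.5 kN (tensile).
σ_{brass} = P / A = 66500 / 1275 = 52.16 MPa.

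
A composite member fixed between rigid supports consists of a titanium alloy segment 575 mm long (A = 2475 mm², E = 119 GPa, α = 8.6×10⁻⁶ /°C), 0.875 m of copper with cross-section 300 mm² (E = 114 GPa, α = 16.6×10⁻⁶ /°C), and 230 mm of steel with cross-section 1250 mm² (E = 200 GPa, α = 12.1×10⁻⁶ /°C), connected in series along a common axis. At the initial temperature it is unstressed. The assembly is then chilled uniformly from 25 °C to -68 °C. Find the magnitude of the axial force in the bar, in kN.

With the walls removed the bar would change length by δ_free = Σ αᵢΔT Lᵢ = 8.6×10⁻⁶×93×575 + 16.6×10⁻⁶×93×875 + 12.1×10⁻⁶×93×230 = 2.07 mm.
Since the ends are fixed, an axial force P builds up, equal in every segment, with P · Σ Lᵢ/(AᵢEᵢ) = δ_free.
Σ Lᵢ/(AᵢEᵢ) = 575/(2475×119×10³) + 875/(300×114×10³) + 230/(1250×200×10³) = 2.846×10⁻⁵ mm/N.
P = 2.07 / 2.846×10⁻⁵ = 72720 N = 72.72 kN, tensile.

P ≈ 72.7 kN (tensile)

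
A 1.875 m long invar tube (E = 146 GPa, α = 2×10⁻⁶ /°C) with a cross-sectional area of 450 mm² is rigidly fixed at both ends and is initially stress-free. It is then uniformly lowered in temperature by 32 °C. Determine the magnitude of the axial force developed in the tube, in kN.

The ends cannot move, so σ = EαΔT = 146×10³ × 2×10⁻⁶ × 32 = 9.344 MPa.
Then P = σA = 9.344 × 450 mm² = 4.205 kN, tensile.

P ≈ 4.2 kN (tensile)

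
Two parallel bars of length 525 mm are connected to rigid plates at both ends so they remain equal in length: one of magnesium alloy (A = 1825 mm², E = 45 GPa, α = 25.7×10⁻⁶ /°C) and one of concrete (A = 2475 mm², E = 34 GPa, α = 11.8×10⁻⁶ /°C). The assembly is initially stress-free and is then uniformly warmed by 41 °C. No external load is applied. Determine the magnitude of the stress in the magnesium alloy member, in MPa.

σ ≈ 13 MPa (compressive)

Equilibrium of a rigid end plate with no external load gives equal and opposite internal forces ±P in the two members. Since α_{magnesium alloy} > α_{concrete}, heating drives the magnesium alloy into compression and the concrete into tension.
Setting the final lengths equal and cancelling L: (α₁ − α₂)ΔT = P/(A₁E₁) + P/(A₂E₂).
|α₁ − α₂|·ΔT = 13.9×10⁻⁶ × 41 = 0.0005699.
1/(A₁E₁) + 1/(A₂E₂) = 1/(1825×45×10³) + 1/(2475×34×10³) = 2.406×10⁻⁸ N⁻¹.
P = 0.0005699 / 2.406×10⁻⁸ = 23690 N = 23.69 kN.
σ_{magnesium alloy} = P/A₁ = 23690/1825 = 12.98 MPa, compressive.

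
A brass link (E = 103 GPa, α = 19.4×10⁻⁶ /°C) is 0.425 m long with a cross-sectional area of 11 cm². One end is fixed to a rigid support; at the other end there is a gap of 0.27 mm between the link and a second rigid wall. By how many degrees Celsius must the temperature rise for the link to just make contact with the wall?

Contact occurs when the free expansion equals the gap: αΔT L = 0.27 mm.
ΔT = 0.27 / (19.4×10⁻⁶ × 425) = 32.75 °C.

ΔT ≈ 32.7 °C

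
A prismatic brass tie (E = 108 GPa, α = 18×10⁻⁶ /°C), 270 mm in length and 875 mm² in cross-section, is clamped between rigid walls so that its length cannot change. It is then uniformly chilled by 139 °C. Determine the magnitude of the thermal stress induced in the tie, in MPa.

σ ≈ 270 MPa (tensile)

Because both ends are immovable the net strain is zero, and the suppressed thermal strain is αΔT = 18×10⁻⁶ × 139 = 2502×10⁻⁶.
σ = EαΔT = 108×10³ × 18×10⁻⁶ × 139 = 270.2 MPa (tensile; the tie is trying to contract).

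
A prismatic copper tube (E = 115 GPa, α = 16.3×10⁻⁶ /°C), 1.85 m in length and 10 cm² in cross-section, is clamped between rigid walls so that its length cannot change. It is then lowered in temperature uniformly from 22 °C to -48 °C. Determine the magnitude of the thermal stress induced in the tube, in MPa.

Because both ends are immovable the net strain is zero, and the suppressed thermal strain is αΔT = 16.3×10⁻⁶ × 70 = 1141×10⁻⁶.
σ = EαΔT = 115×10³ × 16.3×10⁻⁶ × 70 = 131.2 MPa (tensile; the tube is trying to contract).

σ ≈ 131 MPa (tensile)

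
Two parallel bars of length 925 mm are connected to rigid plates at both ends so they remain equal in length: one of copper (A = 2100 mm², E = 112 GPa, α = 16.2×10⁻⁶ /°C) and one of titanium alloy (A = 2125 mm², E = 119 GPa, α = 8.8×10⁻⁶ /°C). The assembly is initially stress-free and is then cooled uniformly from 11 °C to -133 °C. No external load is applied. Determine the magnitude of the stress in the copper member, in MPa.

The copper has the larger α, so on cooling it would change length more than the titanium alloy if both were free. The rigid plates force a common final length, so the copper is put into tension and the titanium alloy into compression, with equal and opposite forces P (no external load).
Setting the final lengths equal and cancelling L: (α₁ − α₂)ΔT = P/(A₁E₁) + P/(A₂E₂).
|α₁ − α₂|·ΔT = 7.4×10⁻⁶ × 144 = 0.001066.
1/(A₁E₁) + 1/(A₂E₂) = 1/(2100×112×10³) + 1/(2125×119×10³) = 8.206×10⁻⁹ N⁻¹.
P = 0.001066 / 8.206×10⁻⁹ = 129900 N = 129.9 kN.
σ_{copper} = P/A₁ = 129900/2100 = 61.83 MPa, tensile.

σ ≈ 61.8 MPa (tensile)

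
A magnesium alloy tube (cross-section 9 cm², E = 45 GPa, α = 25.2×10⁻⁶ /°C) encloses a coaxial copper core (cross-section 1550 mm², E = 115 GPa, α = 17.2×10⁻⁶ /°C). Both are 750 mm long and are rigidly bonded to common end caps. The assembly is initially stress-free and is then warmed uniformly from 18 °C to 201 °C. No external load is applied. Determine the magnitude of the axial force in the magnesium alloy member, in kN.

P ≈ 48.3 kN (compressive in the magnesium alloy)

The magnesium alloy has the larger α, so on heating it would change length more than the copper if both were free. The rigid plates force a common final length, so the magnesium alloy is put into compression and the copper into tension, with equal and opposite forces P (no external load).
Equating the net (thermal + elastic) strains gives |α₁ − α₂|·ΔT = P·[1/(A₁E₁) + 1/(A₂E₂)].
|α₁ − α₂|·ΔT = 8×10⁻⁶ × 183 = 0.001464.
1/(A₁E₁) + 1/(A₂E₂) = 1/(900×45×10³) + 1/(1550×115×10³) = 3.03×10⁻⁸ N⁻¹.
P = 0.001464 / 3.03×10⁻⁸ = 48310 N = 48.31 kN.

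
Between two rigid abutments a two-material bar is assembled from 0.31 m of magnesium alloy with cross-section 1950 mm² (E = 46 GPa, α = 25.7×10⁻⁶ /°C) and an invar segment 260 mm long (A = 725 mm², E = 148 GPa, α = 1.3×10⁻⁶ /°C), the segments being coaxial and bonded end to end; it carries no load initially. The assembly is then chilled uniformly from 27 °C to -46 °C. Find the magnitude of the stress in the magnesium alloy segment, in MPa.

σ ≈ 52.9 MPa (tensile)

If the supports were absent, the total length change would be Σ αᵢΔT Lᵢ = 25.7×10⁻⁶×73×310 + 1.3×10⁻⁶×73×260 = 0.6063 mm.
The rigid supports impose zero overall length change; the single axial force P common to all segments must satisfy P Σ Lᵢ/(AᵢEᵢ) = δ_free.
The series flexibility is Σ Lᵢ/(AᵢEᵢ) = 310/(1950×46×10³) + 260/(725×148×10³) = 5.879×10⁻⁶ mm/N.
P = 0.6063 / 5.879×10⁻⁶ = 103100 N = 103.1 kN, tensile.
σ_{magnesium alloy} = P / A = 103100 / 1950 = 52.88 MPa.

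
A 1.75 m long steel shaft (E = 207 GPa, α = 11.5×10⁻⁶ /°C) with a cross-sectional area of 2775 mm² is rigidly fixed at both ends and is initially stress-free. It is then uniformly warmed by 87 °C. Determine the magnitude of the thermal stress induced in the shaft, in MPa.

Because both ends are immovable the net strain is zero, and the suppressed thermal strain is αΔT = 11.5×10⁻⁶ × 87 = 1000.5×10⁻⁶.
σ = EαΔT = 207×10³ × 11.5×10⁻⁶ × 87 = 207.1 MPa (compressive; the shaft is trying to expand).

σ ≈ 207 MPa (compressive)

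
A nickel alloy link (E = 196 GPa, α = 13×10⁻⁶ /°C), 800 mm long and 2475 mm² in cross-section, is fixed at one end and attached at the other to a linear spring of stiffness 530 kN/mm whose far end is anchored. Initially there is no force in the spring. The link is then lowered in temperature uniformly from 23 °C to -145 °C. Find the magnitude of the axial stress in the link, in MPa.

The unrestrained thermal change is αΔT L = 13×10⁻⁶ × 168 × 800 = 1.747 mm.
With a force P in the spring, the elastic change of the link is PL/(AE) and that of the spring is P/k; compatibility requires their sum to equal δ_free.
P [ L/(AE) + 1/k ] = δ_free → P [ 800/(2475×196×10³) + 1/(530×10³) ] = 1.747.
P = 1.747 / 3.536×10⁻⁶ = 494100 N.
σ = P/A = 494100/2475 = 199.6 MPa.

σ ≈ 200 MPa (tensile)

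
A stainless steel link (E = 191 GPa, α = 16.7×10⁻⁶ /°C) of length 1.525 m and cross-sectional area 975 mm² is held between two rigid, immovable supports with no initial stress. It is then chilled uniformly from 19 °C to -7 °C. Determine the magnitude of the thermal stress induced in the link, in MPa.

The supports are rigid, so the total axial strain is zero. The restrained thermal strain is ε = αΔT = 16.7×10⁻⁶ × 26 = 434.2×10⁻⁶.
Hence σ = E·αΔT = 191×10³ × 434.2×10⁻⁶ = 82.93 MPa, tensile.

σ ≈ 82.9 MPa (tensile)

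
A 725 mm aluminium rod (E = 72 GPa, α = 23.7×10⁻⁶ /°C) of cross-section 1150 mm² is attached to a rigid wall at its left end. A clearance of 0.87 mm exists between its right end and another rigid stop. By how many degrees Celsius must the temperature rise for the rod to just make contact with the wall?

Contact occurs when the free expansion equals the gap: αΔT L = 0.87 mm.
ΔT = 0.87 / (23.7×10⁻⁶ × 725) = 50.63 °C.

ΔT ≈ 50.6 °C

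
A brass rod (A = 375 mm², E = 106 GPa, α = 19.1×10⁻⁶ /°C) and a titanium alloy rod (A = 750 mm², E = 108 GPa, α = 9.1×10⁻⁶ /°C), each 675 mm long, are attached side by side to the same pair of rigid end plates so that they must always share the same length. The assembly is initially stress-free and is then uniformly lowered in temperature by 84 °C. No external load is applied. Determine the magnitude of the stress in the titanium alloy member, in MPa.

Both members must finish at the same length. With the larger α, the brass tends to over-contract; the plates restrain it, putting the brass in tension and the titanium alloy in compression. With no external load the two internal forces are equal and opposite, magnitude P.
Compatibility of the two members (thermal + elastic change equal): (α₁ − α₂)ΔT = P·[1/(A₁E₁) + 1/(A₂E₂)].
|α₁ − α₂|·ΔT = 10×10⁻⁶ × 84 = 0.00084.
1/(A₁E₁) + 1/(A₂E₂) = 1/(375×106×10³) + 1/(750×108×10³) = 3.75×10⁻⁸ N⁻¹.
So P = 0.00084 / 3.75×10⁻⁸ = 22.4 kN.
σ_{titanium alloy} = P/A₂ = 22400/750 = 29.86 MPa, compressive.

σ ≈ 29.9 MPa (compressive)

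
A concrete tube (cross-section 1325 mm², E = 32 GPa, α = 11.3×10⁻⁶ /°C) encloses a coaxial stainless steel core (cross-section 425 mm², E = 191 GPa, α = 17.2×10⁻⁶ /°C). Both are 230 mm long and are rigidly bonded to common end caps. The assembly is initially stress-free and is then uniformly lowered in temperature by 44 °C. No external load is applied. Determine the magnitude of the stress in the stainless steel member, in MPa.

Equilibrium of a rigid end plate with no external load gives equal and opposite internal forces ±P in the two members. Since α_{stainless steel} > α_{concrete}, cooling drives the stainless steel into tension and the concrete into compression.
Compatibility of the two members (thermal + elastic change equal): (α₁ − α₂)ΔT = P·[1/(A₁E₁) + 1/(A₂E₂)].
|α₁ − α₂|·ΔT = 5.9×10⁻⁶ × 44 = 0.0002596.
1/(A₁E₁) + 1/(A₂E₂) = 1/(1325×32×10³) + 1/(425×191×10³) = 3.59×10⁻⁸ N⁻¹.
P = 0.0002596 / 3.59×10⁻⁸ = 7230 N = 7.23 kN.
σ_{stainless steel} = P/A₂ = 7230/425 = 17.01 MPa, tensile.

σ ≈ 17 MPa (tensile)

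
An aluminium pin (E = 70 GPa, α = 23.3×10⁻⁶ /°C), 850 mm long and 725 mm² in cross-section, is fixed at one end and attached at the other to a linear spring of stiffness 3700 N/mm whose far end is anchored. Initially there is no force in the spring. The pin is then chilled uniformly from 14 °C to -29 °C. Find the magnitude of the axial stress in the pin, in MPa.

The unrestrained thermal change is αΔT L = 23.3×10⁻⁶ × 43 × 850 = 0.8516 mm.
Let P be the tensile force in the spring. The pin extends elastically by PL/(AE) and the spring stretches by P/k; together these equal δ_free.
P [ L/(AE) + 1/k ] = δ_free → P [ 850/(725×70×10³) + 1/(3700) ] = 0.8516.
P = 0.8516 / 0.000287 = 2967 N.
σ = P/A = 2967/725 = 4.093 MPa.

σ ≈ 4.09 MPa (tensile)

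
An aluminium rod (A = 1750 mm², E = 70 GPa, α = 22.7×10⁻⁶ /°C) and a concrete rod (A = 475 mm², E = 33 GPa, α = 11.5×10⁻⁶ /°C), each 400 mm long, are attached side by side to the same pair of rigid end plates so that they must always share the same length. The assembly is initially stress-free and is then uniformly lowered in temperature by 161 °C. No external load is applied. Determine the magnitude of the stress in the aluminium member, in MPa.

σ ≈ 14.3 MPa (tensile)

The aluminium has the larger α, so on cooling it would change length more than the concrete if both were free. The rigid plates force a common final length, so the aluminium is put into tension and the concrete into compression, with equal and opposite forces P (no external load).
Setting the final lengths equal and cancelling L: (α₁ − α₂)ΔT = P/(A₁E₁) + P/(A₂E₂).
|α₁ − α₂|·ΔT = 11.2×10⁻⁶ × 161 = 0.001803.
1/(A₁E₁) + 1/(A₂E₂) = 1/(1750×70×10³) + 1/(475×33×10³) = 7.196×10⁻⁸ N⁻¹.
So P = 0.001803 / 7.196×10⁻⁸ = 25.06 kN.
σ_{aluminium} = P/A₁ = 25060/1750 = 14.32 MPa, tensile.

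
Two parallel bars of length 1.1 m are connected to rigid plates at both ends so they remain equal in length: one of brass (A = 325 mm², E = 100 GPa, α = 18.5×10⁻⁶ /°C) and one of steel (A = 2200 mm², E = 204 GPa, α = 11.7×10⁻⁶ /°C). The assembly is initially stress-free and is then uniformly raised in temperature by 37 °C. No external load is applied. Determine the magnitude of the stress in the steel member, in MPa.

σ ≈ 3.47 MPa (tensile)

Both members must finish at the same length. With the larger α, the brass tends to over-expand; the plates restrain it, putting the brass in compression and the steel in tension. With no external load the two internal forces are equal and opposite, magnitude P.
Compatibility of the two members (thermal + elastic change equal): (α₁ − α₂)ΔT = P·[1/(A₁E₁) + 1/(A₂E₂)].
|α₁ − α₂|·ΔT = 6.8×10⁻⁶ × 37 = 0.0002516.
1/(A₁E₁) + 1/(A₂E₂) = 1/(325×100×10³) + 1/(2200×204×10³) = 3.3×10⁻⁸ N⁻¹.
P = 0.0002516 / 3.3×10⁻⁸ = 7625 N = 7.625 kN.
σ_{steel} = P/A₂ = 7625/2200 = 3.466 MPa, tensile.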